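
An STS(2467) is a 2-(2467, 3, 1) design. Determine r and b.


An STS(v) is a 2-(v, 3, 1) BIBD: block size k = 3, λ = 1.
Replication: r(k − 1) = λ(v − 1) ⇒ r·2 = 2467 − 1 = 2466 ⇒ r = 1233.
Block count: b = v(v − 1)/6 = 2467·2466/6 = 6083622/6 = 1013937.
(Check via bk = vr: 1013937·3 = 3041811 = 2467·1233 = 3041811 ✓.)

r = 1233, b = 1013937.


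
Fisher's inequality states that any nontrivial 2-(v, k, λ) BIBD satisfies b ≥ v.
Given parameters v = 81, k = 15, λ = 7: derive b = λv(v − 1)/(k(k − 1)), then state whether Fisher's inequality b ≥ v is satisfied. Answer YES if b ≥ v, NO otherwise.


b = λv(v − 1)/(k(k − 1)) = 7·81·80/(15·14) = 45360/210 = 216.
Compare with v = 81: b ≥ v, so Fisher's inequality holds.

YES


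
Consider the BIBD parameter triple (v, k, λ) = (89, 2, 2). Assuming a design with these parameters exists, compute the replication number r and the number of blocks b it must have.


Any 2-(v, k, λ) BIBD satisfies two necessary conditions:
  (i)  Each point sits in r blocks, and counting incidences through any fixed point gives r(k − 1) = λ(v − 1), so r = λ(v − 1)/(k − 1).
  (ii) Total incidences bk = vr, so b = vr/k.
Step 1: r = λ(v − 1)/(k − 1) = 2·(89 − 1)/(2 − 1) = 2·88/1 = 176/1 = 176.
Step 2: b = vr/k = 89·176/2 = 15664/2 = 7832.
Check integrality: r = 176 ∈ Z ✓, b = 7832 ∈ Z ✓.
(These identities are necessary conditions: they determine r and b for any design with these parameters, but do not by themselves prove that one exists.)

r = 176, b = 7832.


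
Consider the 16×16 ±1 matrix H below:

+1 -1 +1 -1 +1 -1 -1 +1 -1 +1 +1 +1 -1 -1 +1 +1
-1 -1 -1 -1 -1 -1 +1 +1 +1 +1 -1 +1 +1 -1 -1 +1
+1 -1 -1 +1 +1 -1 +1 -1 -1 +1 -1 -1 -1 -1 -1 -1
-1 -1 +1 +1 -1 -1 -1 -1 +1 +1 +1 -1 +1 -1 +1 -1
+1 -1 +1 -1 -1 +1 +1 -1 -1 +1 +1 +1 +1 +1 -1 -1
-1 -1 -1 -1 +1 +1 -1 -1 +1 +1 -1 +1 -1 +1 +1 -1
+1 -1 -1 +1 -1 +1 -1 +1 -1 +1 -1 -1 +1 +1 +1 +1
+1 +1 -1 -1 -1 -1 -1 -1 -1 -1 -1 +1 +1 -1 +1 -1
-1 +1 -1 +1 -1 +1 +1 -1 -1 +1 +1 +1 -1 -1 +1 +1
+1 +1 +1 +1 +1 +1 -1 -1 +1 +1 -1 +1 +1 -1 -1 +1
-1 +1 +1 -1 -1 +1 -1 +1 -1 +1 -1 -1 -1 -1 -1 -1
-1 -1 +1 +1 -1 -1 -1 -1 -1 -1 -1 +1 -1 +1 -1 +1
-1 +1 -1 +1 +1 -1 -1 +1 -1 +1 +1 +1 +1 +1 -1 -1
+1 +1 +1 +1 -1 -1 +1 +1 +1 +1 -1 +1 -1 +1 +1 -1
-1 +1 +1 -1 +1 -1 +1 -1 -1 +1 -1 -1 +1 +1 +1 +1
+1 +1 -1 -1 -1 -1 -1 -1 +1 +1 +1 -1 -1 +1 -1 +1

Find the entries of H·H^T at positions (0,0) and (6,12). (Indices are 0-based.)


Row 0 of H: [1, -1, 1, -1, 1, -1, -1, 1, -1, 1, 1, 1, -1, -1, 1, 1].
Row 6 of H: [1, -1, -1, 1, -1, 1, -1, 1, -1, 1, -1, -1, 1, 1, 1, 1].
Row 12 of H: [-1, 1, -1, 1, 1, -1, -1, 1, -1, 1, 1, 1, 1, 1, -1, -1].
(H·H^T)[0][0] = Σ_j H[0][j]·H[0][j] = (1)² + (-1)² + (1)² + (-1)² + (1)² + (-1)² + (-1)² + (1)² + (-1)² + (1)² + (1)² + (1)² + (-1)² + (-1)² + (1)² + (1)² = 1 + 1 + 1 + 1 + 1 + 1 + 1 + 1 + 1 + 1 + 1 + 1 + 1 + 1 + 1 + 1 = 16.
(H·H^T)[6][12] = Σ_j H[6][j]·H[12][j] = (1)·(-1) + (-1)·(1) + (-1)·(-1) + (1)·(1) + (-1)·(1) + (1)·(-1) + (-1)·(-1) + (1)·(1) + (-1)·(-1) + (1)·(1) + (-1)·(1) + (-1)·(1) + (1)·(1) + (1)·(1) + (1)·(-1) + (1)·(-1) = -1 + -1 + 1 + 1 + -1 + -1 + 1 + 1 + 1 + 1 + -1 + -1 + 1 + 1 + -1 + -1 = 0.
So rows 6 and 12 are orthogonal; the diagonal entry equals n = 16.

(0,0) entry = 16; (6,12) entry = 0.


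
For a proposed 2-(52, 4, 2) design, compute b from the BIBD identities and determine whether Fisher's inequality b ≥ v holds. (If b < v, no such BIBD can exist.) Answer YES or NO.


r = λ(v − 1)/(k − 1) = 2·51/3 = 34.
b = vr/k = 52·34/4 = 442.
Fisher's inequality: b ≥ v ⇔ 442 ≥ 52? YES.

YES


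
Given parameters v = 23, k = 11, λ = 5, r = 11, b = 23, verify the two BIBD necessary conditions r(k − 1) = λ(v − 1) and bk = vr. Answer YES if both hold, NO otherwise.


Condition (i): r(k − 1) = 11·10 = 110; λ(v − 1) = 5·22 = 110. Match? YES.
Condition (ii): bk = 23·11 = 253; vr = 23·11 = 253. Match? YES.
Both conditions hold? YES.

YES


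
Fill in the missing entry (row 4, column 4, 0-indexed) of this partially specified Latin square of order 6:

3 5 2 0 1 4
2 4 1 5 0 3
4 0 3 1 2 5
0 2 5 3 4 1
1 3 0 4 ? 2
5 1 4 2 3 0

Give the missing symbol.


Row 4 contains symbols [0, 1, 2, 3, 4] — missing [5].
Column 4 contains symbols [0, 1, 2, 3, 4] — missing [5].
The missing symbol must appear in both missing sets; intersection = [5].
Therefore the hidden value is 5.

Missing value = 5.


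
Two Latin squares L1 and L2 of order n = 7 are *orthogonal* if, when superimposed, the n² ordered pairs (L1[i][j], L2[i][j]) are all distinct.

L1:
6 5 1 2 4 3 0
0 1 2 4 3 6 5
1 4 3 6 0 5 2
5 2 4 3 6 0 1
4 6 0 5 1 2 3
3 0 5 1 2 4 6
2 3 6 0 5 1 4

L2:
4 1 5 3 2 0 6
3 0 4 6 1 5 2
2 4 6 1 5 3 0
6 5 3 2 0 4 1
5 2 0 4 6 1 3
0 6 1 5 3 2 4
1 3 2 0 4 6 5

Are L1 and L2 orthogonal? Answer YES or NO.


Form the n² = 49 superimposed pairs (L1[i][j], L2[i][j]), row by row (rows and columns indexed from 0):
row 0: (6,4) (5,1) (1,5) (2,3) (4,2) (3,0) (0,6)
row 1: (0,3) (1,0) (2,4) (4,6) (3,1) (6,5) (5,2)
row 2: (1,2) (4,4) (3,6) (6,1) (0,5) (5,3) (2,0)
row 3: (5,6) (2,5) (4,3) (3,2) (6,0) (0,4) (1,1)
row 4: (4,5) (6,2) (0,0) (5,4) (1,6) (2,1) (3,3)
row 5: (3,0) (0,6) (5,1) (1,5) (2,3) (4,2) (6,4)
row 6: (2,1) (3,3) (6,2) (0,0) (5,4) (1,6) (4,5)
Orthogonality requires all 49 pairs distinct.
But the pair (3,0) repeats: cell (0,5) has L1 = 3, L2 = 0, and cell (5,0) has L1 = 3, L2 = 0.
A repeated pair means some other pair never occurs (only 35 distinct pairs out of 49), so the squares are not orthogonal.
Conclusion: NO.

NO


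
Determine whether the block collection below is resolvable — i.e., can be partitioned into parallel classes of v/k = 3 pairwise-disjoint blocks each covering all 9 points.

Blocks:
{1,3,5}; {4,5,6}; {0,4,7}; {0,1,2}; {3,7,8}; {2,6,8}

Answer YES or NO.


v = 9, block size k = 3, number of blocks = 6.
For resolvability, blocks must partition into parallel classes of size v/k = 3.
Total blocks must therefore be a multiple of 3: 6 = 3·2 + 0 ⇒ divisible ✓.
Greedy packing gives 2 candidate class(es). Each should be a full parallel class (size 3, covers all 9 points).
  Class 1 (3 blocks): {1,3,5}; {0,4,7}; {2,6,8}. Points covered: [0, 1, 2, 3, 4, 5, 6, 7, 8].
  Class 2 (3 blocks): {4,5,6}; {0,1,2}; {3,7,8}. Points covered: [0, 1, 2, 3, 4, 5, 6, 7, 8].
All classes full (size 3)? YES. All classes cover every point? YES.
Resolvable? YES.

YES


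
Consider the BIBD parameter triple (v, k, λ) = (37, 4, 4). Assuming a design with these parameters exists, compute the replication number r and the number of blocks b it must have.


Any 2-(v, k, λ) BIBD satisfies two necessary conditions:
  (i)  Each point sits in r blocks, and counting incidences through any fixed point gives r(k − 1) = λ(v − 1), so r = λ(v − 1)/(k − 1).
  (ii) Total incidences bk = vr, so b = vr/k.
Step 1: r = λ(v − 1)/(k − 1) = 4·(37 − 1)/(4 − 1) = 4·36/3 = 144/3 = 48.
Step 2: b = vr/k = 37·48/4 = 1776/4 = 444.
Check integrality: r = 48 ∈ Z ✓, b = 444 ∈ Z ✓.
(These identities are necessary conditions: they determine r and b for any design with these parameters, but do not by themselves prove that one exists.)

r = 48, b = 444.


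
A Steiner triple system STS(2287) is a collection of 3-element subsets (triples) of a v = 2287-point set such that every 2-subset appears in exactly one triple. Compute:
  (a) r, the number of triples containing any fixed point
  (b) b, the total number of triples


An STS(v) is a 2-(v, 3, 1) BIBD: block size k = 3, λ = 1.
Replication: r(k − 1) = λ(v − 1) ⇒ r·2 = 2287 − 1 = 2286 ⇒ r = 1143.
Block count: b = v(v − 1)/6 = 2287·2286/6 = 5228082/6 = 871347.
(Check via bk = vr: 871347·3 = 2614041 = 2287·1143 = 2614041 ✓.)

r = 1143, b = 871347.


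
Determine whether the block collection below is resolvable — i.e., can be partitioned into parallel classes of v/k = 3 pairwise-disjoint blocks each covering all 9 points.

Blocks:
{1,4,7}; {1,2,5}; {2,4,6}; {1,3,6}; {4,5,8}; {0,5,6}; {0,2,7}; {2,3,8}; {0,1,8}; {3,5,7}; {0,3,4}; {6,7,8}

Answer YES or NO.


v = 9, block size k = 3, number of blocks = 12.
For resolvability, blocks must partition into parallel classes of size v/k = 3.
Total blocks must therefore be a multiple of 3: 12 = 3·4 + 0 ⇒ divisible ✓.
Greedy packing gives 4 candidate class(es). Each should be a full parallel class (size 3, covers all 9 points).
  Class 1 (3 blocks): {1,4,7}; {0,5,6}; {2,3,8}. Points covered: [0, 1, 2, 3, 4, 5, 6, 7, 8].
  Class 2 (3 blocks): {1,2,5}; {0,3,4}; {6,7,8}. Points covered: [0, 1, 2, 3, 4, 5, 6, 7, 8].
  Class 3 (3 blocks): {2,4,6}; {0,1,8}; {3,5,7}. Points covered: [0, 1, 2, 3, 4, 5, 6, 7, 8].
  Class 4 (3 blocks): {1,3,6}; {4,5,8}; {0,2,7}. Points covered: [0, 1, 2, 3, 4, 5, 6, 7, 8].
All classes full (size 3)? YES. All classes cover every point? YES.
Resolvable? YES.

YES


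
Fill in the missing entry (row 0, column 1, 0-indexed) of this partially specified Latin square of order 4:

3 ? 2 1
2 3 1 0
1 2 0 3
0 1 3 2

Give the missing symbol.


Row 0 contains symbols [1, 2, 3] — missing [0].
Column 1 contains symbols [1, 2, 3] — missing [0].
The missing symbol must appear in both missing sets; intersection = [0].
Therefore the hidden value is 0.

Missing value = 0.


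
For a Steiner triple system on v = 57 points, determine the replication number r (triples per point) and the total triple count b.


An STS(v) is a 2-(v, 3, 1) BIBD: block size k = 3, λ = 1.
Replication: r(k − 1) = λ(v − 1) ⇒ r·2 = 57 − 1 = 56 ⇒ r = 28.
Block count: b = v(v − 1)/6 = 57·56/6 = 3192/6 = 532.
(Check via bk = vr: 532·3 = 1596 = 57·28 = 1596 ✓.)

r = 28, b = 532.


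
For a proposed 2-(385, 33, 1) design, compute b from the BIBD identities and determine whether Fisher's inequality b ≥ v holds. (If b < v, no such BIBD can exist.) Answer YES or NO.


b = λv(v − 1)/(k(k − 1)) = 1·385·384/(33·32) = 147840/1056 = 140.
Compare with v = 385: b < v, so Fisher's inequality fails.

NO


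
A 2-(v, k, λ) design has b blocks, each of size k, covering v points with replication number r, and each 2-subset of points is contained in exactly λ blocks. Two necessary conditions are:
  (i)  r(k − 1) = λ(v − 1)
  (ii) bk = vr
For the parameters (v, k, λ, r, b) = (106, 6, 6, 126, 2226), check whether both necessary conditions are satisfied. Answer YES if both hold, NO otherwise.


Condition (i): r(k − 1) = 126·5 = 630; λ(v − 1) = 6·105 = 630. Match? YES.
Condition (ii): bk = 2226·6 = 13356; vr = 106·126 = 13356. Match? YES.
Both conditions hold? YES.

YES


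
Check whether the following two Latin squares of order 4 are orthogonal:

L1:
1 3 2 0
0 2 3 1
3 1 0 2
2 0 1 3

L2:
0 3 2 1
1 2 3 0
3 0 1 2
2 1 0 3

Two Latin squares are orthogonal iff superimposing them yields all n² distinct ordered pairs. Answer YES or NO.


Form the n² = 16 superimposed pairs (L1[i][j], L2[i][j]), row by row (rows and columns indexed from 0):
row 0: (1,0) (3,3) (2,2) (0,1)
row 1: (0,1) (2,2) (3,3) (1,0)
row 2: (3,3) (1,0) (0,1) (2,2)
row 3: (2,2) (0,1) (1,0) (3,3)
Orthogonality requires all 16 pairs distinct.
But the pair (0,1) repeats: cell (0,3) has L1 = 0, L2 = 1, and cell (1,0) has L1 = 0, L2 = 1.
A repeated pair means some other pair never occurs (only 4 distinct pairs out of 16), so the squares are not orthogonal.
Conclusion: NO.

NO


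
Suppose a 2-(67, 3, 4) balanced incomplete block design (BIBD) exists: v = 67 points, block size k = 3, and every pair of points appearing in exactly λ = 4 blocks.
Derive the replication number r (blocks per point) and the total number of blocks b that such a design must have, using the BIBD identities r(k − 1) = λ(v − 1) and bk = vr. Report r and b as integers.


Any 2-(v, k, λ) BIBD satisfies two necessary conditions:
  (i)  Each point sits in r blocks, and counting incidences through any fixed point gives r(k − 1) = λ(v − 1), so r = λ(v − 1)/(k − 1).
  (ii) Total incidences bk = vr, so b = vr/k.
Step 1: r = λ(v − 1)/(k − 1) = 4·(67 − 1)/(3 − 1) = 4·66/2 = 264/2 = 132.
Step 2: b = vr/k = 67·132/3 = 8844/3 = 2948.
Check integrality: r = 132 ∈ Z ✓, b = 2948 ∈ Z ✓.
(These identities are necessary conditions: they determine r and b for any design with these parameters, but do not by themselves prove that one exists.)

r = 132, b = 2948.


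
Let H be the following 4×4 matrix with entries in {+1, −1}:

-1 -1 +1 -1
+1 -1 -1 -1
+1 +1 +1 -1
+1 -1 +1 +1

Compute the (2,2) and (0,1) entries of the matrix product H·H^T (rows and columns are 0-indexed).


Row 0 of H: [-1, -1, 1, -1].
Row 1 of H: [1, -1, -1, -1].
Row 2 of H: [1, 1, 1, -1].
(H·H^T)[2][2] = Σ_j H[2][j]·H[2][j] = (1)² + (1)² + (1)² + (-1)² = 1 + 1 + 1 + 1 = 4.
(H·H^T)[0][1] = Σ_j H[0][j]·H[1][j] = (-1)·(1) + (-1)·(-1) + (1)·(-1) + (-1)·(-1) = -1 + 1 + -1 + 1 = 0.
So rows 0 and 1 are orthogonal; the diagonal entry equals n = 4.

(2,2) entry = 4; (0,1) entry = 0.


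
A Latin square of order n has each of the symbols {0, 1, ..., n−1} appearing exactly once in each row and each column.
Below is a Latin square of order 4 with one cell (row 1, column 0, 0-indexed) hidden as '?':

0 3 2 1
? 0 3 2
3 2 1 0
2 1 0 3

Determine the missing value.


Row 1 contains symbols [0, 2, 3] — missing [1].
Column 0 contains symbols [0, 2, 3] — missing [1].
The missing symbol must appear in both missing sets; intersection = [1].
Therefore the hidden value is 1.

Missing value = 1.


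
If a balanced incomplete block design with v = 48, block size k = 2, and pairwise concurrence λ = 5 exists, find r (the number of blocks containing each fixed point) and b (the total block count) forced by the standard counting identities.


Any 2-(v, k, λ) BIBD satisfies two necessary conditions:
  (i)  Each point sits in r blocks, and counting incidences through any fixed point gives r(k − 1) = λ(v − 1), so r = λ(v − 1)/(k − 1).
  (ii) Total incidences bk = vr, so b = vr/k.
Step 1: r = λ(v − 1)/(k − 1) = 5·(48 − 1)/(2 − 1) = 5·47/1 = 235/1 = 235.
Step 2: b = vr/k = 48·235/2 = 11280/2 = 5640.
Check integrality: r = 235 ∈ Z ✓, b = 5640 ∈ Z ✓.
(These identities are necessary conditions: they determine r and b for any design with these parameters, but do not by themselves prove that one exists.)

r = 235, b = 5640.


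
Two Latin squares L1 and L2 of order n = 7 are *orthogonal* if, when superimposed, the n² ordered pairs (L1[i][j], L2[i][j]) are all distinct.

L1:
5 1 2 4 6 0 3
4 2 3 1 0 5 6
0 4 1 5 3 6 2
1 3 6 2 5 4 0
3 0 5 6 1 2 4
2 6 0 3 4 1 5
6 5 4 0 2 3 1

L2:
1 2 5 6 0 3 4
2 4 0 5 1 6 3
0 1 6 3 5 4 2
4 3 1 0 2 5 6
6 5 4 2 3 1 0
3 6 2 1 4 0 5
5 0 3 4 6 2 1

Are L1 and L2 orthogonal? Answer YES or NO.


Form the n² = 49 superimposed pairs (L1[i][j], L2[i][j]), row by row (rows and columns indexed from 0):
row 0: (5,1) (1,2) (2,5) (4,6) (6,0) (0,3) (3,4)
row 1: (4,2) (2,4) (3,0) (1,5) (0,1) (5,6) (6,3)
row 2: (0,0) (4,1) (1,6) (5,3) (3,5) (6,4) (2,2)
row 3: (1,4) (3,3) (6,1) (2,0) (5,2) (4,5) (0,6)
row 4: (3,6) (0,5) (5,4) (6,2) (1,3) (2,1) (4,0)
row 5: (2,3) (6,6) (0,2) (3,1) (4,4) (1,0) (5,5)
row 6: (6,5) (5,0) (4,3) (0,4) (2,6) (3,2) (1,1)
Orthogonality requires all 49 pairs distinct.
Check by first coordinate: for each symbol s of L1, list the L2 entries in the n cells where L1 = s; they must all differ.
  L1 = 0: L2 entries (in reading order) 3, 1, 0, 6, 5, 2, 4 — all 7 distinct ✓
  L1 = 1: L2 entries (in reading order) 2, 5, 6, 4, 3, 0, 1 — all 7 distinct ✓
  L1 = 2: L2 entries (in reading order) 5, 4, 2, 0, 1, 3, 6 — all 7 distinct ✓
  L1 = 3: L2 entries (in reading order) 4, 0, 5, 3, 6, 1, 2 — all 7 distinct ✓
  L1 = 4: L2 entries (in reading order) 6, 2, 1, 5, 0, 4, 3 — all 7 distinct ✓
  L1 = 5: L2 entries (in reading order) 1, 6, 3, 2, 4, 5, 0 — all 7 distinct ✓
  L1 = 6: L2 entries (in reading order) 0, 3, 4, 1, 2, 6, 5 — all 7 distinct ✓
Every symbol of L1 meets every symbol of L2 exactly once, so all 49 pairs are distinct (49 of 49).
Conclusion: YES.

YES


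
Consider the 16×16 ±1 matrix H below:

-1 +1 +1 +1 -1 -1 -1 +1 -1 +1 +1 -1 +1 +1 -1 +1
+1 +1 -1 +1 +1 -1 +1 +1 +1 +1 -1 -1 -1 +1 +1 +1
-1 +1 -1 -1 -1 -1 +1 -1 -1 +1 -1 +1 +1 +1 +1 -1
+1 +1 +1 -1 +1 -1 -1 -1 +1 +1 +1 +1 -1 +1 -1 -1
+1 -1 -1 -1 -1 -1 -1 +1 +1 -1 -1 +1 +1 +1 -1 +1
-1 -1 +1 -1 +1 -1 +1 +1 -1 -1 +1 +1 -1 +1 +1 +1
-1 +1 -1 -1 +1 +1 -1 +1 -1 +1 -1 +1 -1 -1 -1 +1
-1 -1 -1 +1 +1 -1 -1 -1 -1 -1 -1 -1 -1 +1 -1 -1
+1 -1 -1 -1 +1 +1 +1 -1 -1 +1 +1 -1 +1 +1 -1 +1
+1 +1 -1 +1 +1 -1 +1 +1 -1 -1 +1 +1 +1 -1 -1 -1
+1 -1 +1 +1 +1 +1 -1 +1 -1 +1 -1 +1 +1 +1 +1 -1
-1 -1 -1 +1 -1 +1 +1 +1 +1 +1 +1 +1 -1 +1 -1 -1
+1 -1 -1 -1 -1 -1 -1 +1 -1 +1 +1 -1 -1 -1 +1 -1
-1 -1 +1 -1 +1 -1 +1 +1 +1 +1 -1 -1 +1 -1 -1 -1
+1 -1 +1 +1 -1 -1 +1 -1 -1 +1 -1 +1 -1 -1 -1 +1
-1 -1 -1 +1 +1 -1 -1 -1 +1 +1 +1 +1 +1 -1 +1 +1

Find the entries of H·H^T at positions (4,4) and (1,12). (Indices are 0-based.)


Row 1 of H: [1, 1, -1, 1, 1, -1, 1, 1, 1, 1, -1, -1, -1, 1, 1, 1].
Row 4 of H: [1, -1, -1, -1, -1, -1, -1, 1, 1, -1, -1, 1, 1, 1, -1, 1].
Row 12 of H: [1, -1, -1, -1, -1, -1, -1, 1, -1, 1, 1, -1, -1, -1, 1, -1].
(H·H^T)[4][4] = Σ_j H[4][j]·H[4][j] = (1)² + (-1)² + (-1)² + (-1)² + (-1)² + (-1)² + (-1)² + (1)² + (1)² + (-1)² + (-1)² + (1)² + (1)² + (1)² + (-1)² + (1)² = 1 + 1 + 1 + 1 + 1 + 1 + 1 + 1 + 1 + 1 + 1 + 1 + 1 + 1 + 1 + 1 = 16.
(H·H^T)[1][12] = Σ_j H[1][j]·H[12][j] = (1)·(1) + (1)·(-1) + (-1)·(-1) + (1)·(-1) + (1)·(-1) + (-1)·(-1) + (1)·(-1) + (1)·(1) + (1)·(-1) + (1)·(1) + (-1)·(1) + (-1)·(-1) + (-1)·(-1) + (1)·(-1) + (1)·(1) + (1)·(-1) = 1 + -1 + 1 + -1 + -1 + 1 + -1 + 1 + -1 + 1 + -1 + 1 + 1 + -1 + 1 + -1 = 0.
So rows 1 and 12 are orthogonal; the diagonal entry equals n = 16.

(4,4) entry = 16; (1,12) entry = 0.


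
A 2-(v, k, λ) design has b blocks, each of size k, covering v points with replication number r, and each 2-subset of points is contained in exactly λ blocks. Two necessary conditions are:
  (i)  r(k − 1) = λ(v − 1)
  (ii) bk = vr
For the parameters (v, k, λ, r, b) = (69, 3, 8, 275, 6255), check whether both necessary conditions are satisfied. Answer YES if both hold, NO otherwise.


Condition (i): r(k − 1) = 275·2 = 550; λ(v − 1) = 8·68 = 544. Match? NO.
Condition (ii): bk = 6255·3 = 18765; vr = 69·275 = 18975. Match? NO.
Both conditions hold? NO.

NO


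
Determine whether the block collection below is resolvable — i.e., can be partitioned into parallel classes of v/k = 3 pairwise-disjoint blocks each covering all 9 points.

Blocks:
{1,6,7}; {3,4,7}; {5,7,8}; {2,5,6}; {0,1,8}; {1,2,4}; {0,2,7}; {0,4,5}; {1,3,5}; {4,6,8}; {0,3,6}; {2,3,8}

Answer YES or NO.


v = 9, block size k = 3, number of blocks = 12.
For resolvability, blocks must partition into parallel classes of size v/k = 3.
Total blocks must therefore be a multiple of 3: 12 = 3·4 + 0 ⇒ divisible ✓.
Greedy packing gives 4 candidate class(es). Each should be a full parallel class (size 3, covers all 9 points).
  Class 1 (3 blocks): {1,6,7}; {0,4,5}; {2,3,8}. Points covered: [0, 1, 2, 3, 4, 5, 6, 7, 8].
  Class 2 (3 blocks): {3,4,7}; {2,5,6}; {0,1,8}. Points covered: [0, 1, 2, 3, 4, 5, 6, 7, 8].
  Class 3 (3 blocks): {5,7,8}; {1,2,4}; {0,3,6}. Points covered: [0, 1, 2, 3, 4, 5, 6, 7, 8].
  Class 4 (3 blocks): {0,2,7}; {1,3,5}; {4,6,8}. Points covered: [0, 1, 2, 3, 4, 5, 6, 7, 8].
All classes full (size 3)? YES. All classes cover every point? YES.
Resolvable? YES.

YES


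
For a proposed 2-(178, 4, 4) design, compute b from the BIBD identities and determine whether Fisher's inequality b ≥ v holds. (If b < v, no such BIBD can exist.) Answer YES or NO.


r = λ(v − 1)/(k − 1) = 4·177/3 = 236.
b = vr/k = 178·236/4 = 10502.
Fisher's inequality: b ≥ v ⇔ 10502 ≥ 178? YES.

YES


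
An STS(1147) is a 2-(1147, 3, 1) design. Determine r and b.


An STS(v) is a 2-(v, 3, 1) BIBD: block size k = 3, λ = 1.
Replication: r(k − 1) = λ(v − 1) ⇒ r·2 = 1147 − 1 = 1146 ⇒ r = 573.
Block count: b = v(v − 1)/6 = 1147·1146/6 = 1314462/6 = 219077.
(Check via bk = vr: 219077·3 = 657231 = 1147·573 = 657231 ✓.)

r = 573, b = 219077.


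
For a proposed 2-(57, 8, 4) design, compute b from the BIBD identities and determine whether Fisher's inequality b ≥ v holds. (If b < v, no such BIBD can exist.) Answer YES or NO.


r = λ(v − 1)/(k − 1) = 4·56/7 = 32.
b = vr/k = 57·32/8 = 228.
Fisher's inequality: b ≥ v ⇔ 228 ≥ 57? YES.

YES


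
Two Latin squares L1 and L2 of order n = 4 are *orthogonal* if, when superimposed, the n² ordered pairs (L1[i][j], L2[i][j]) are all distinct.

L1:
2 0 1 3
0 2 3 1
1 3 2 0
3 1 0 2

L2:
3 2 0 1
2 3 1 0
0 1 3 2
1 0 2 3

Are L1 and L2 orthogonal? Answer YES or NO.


Form the n² = 16 superimposed pairs (L1[i][j], L2[i][j]), row by row (rows and columns indexed from 0):
row 0: (2,3) (0,2) (1,0) (3,1)
row 1: (0,2) (2,3) (3,1) (1,0)
row 2: (1,0) (3,1) (2,3) (0,2)
row 3: (3,1) (1,0) (0,2) (2,3)
Orthogonality requires all 16 pairs distinct.
But the pair (0,2) repeats: cell (0,1) has L1 = 0, L2 = 2, and cell (1,0) has L1 = 0, L2 = 2.
A repeated pair means some other pair never occurs (only 4 distinct pairs out of 16), so the squares are not orthogonal.
Conclusion: NO.

NO


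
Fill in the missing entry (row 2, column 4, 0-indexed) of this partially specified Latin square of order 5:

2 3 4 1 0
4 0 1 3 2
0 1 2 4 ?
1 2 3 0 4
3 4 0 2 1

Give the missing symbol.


Row 2 contains symbols [0, 1, 2, 4] — missing [3].
Column 4 contains symbols [0, 1, 2, 4] — missing [3].
The missing symbol must appear in both missing sets; intersection = [3].
Therefore the hidden value is 3.

Missing value = 3.


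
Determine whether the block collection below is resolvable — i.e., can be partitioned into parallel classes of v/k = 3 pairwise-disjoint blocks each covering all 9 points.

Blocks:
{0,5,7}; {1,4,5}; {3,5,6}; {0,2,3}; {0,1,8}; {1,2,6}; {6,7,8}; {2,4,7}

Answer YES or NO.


v = 9, block size k = 3, number of blocks = 8.
For resolvability, blocks must partition into parallel classes of size v/k = 3.
Total blocks must therefore be a multiple of 3: 8 = 3·2 + 2 ⇒ not divisible ✗.
Resolvable? NO.

NO


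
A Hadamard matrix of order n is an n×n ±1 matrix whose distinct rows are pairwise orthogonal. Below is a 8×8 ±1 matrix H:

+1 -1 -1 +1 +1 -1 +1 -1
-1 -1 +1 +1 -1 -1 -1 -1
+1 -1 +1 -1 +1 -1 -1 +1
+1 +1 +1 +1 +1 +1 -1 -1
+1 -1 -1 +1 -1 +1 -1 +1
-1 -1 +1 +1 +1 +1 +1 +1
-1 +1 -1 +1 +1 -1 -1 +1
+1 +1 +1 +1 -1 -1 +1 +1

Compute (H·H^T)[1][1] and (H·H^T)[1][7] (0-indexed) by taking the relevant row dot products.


Row 1 of H: [-1, -1, 1, 1, -1, -1, -1, -1].
Row 7 of H: [1, 1, 1, 1, -1, -1, 1, 1].
(H·H^T)[1][1] = Σ_j H[1][j]·H[1][j] = (-1)² + (-1)² + (1)² + (1)² + (-1)² + (-1)² + (-1)² + (-1)² = 1 + 1 + 1 + 1 + 1 + 1 + 1 + 1 = 8.
(H·H^T)[1][7] = Σ_j H[1][j]·H[7][j] = (-1)·(1) + (-1)·(1) + (1)·(1) + (1)·(1) + (-1)·(-1) + (-1)·(-1) + (-1)·(1) + (-1)·(1) = -1 + -1 + 1 + 1 + 1 + 1 + -1 + -1 = 0.
So rows 1 and 7 are orthogonal; the diagonal entry equals n = 8.

(1,1) entry = 8; (1,7) entry = 0.


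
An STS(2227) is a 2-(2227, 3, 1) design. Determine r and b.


An STS(v) is a 2-(v, 3, 1) BIBD: block size k = 3, λ = 1.
Replication: r(k − 1) = λ(v − 1) ⇒ r·2 = 2227 − 1 = 2226 ⇒ r = 1113.
Block count: bk = vr ⇒ b·3 = 2227·1113 = 2478651 ⇒ b = 826217.
(Check via b = v(v − 1)/6 = 2227·2226/6 = 4957302/6 = 826217.)

r = 1113, b = 826217.


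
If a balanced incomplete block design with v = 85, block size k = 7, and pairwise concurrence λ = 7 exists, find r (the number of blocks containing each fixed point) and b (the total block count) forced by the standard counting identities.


Any 2-(v, k, λ) BIBD satisfies two necessary conditions:
  (i)  Each point sits in r blocks, and counting incidences through any fixed point gives r(k − 1) = λ(v − 1), so r = λ(v − 1)/(k − 1).
  (ii) Total incidences bk = vr, so b = vr/k.
Step 1: r = λ(v − 1)/(k − 1) = 7·(85 − 1)/(7 − 1) = 7·84/6 = 588/6 = 98.
Step 2: b = vr/k = 85·98/7 = 8330/7 = 1190.
Check integrality: r = 98 ∈ Z ✓, b = 1190 ∈ Z ✓.
(These identities are necessary conditions: they determine r and b for any design with these parameters, but do not by themselves prove that one exists.)

r = 98, b = 1190.


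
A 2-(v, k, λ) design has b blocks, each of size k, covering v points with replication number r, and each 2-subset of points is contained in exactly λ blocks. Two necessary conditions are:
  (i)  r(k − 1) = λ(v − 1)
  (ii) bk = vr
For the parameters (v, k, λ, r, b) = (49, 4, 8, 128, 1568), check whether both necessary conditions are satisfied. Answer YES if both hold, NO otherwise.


Condition (i): r(k − 1) = 128·3 = 384; λ(v − 1) = 8·48 = 384. Match? YES.
Condition (ii): bk = 1568·4 = 6272; vr = 49·128 = 6272. Match? YES.
Both conditions hold? YES.

YES


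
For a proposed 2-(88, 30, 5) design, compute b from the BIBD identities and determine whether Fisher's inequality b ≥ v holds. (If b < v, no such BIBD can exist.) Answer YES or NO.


r = λ(v − 1)/(k − 1) = 5·87/29 = 15.
b = vr/k = 88·15/30 = 44.
Fisher's inequality: b ≥ v ⇔ 44 ≥ 88? NO.

NO


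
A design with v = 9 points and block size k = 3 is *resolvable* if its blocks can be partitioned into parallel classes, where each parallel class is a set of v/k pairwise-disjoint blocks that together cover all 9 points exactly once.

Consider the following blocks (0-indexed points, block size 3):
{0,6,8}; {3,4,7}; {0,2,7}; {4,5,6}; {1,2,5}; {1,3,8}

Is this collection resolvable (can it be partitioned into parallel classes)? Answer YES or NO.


v = 9, block size k = 3, number of blocks = 6.
For resolvability, blocks must partition into parallel classes of size v/k = 3.
Total blocks must therefore be a multiple of 3: 6 = 3·2 + 0 ⇒ divisible ✓.
Greedy packing gives 2 candidate class(es). Each should be a full parallel class (size 3, covers all 9 points).
  Class 1 (3 blocks): {0,6,8}; {3,4,7}; {1,2,5}. Points covered: [0, 1, 2, 3, 4, 5, 6, 7, 8].
  Class 2 (3 blocks): {0,2,7}; {4,5,6}; {1,3,8}. Points covered: [0, 1, 2, 3, 4, 5, 6, 7, 8].
All classes full (size 3)? YES. All classes cover every point? YES.
Resolvable? YES.

YES


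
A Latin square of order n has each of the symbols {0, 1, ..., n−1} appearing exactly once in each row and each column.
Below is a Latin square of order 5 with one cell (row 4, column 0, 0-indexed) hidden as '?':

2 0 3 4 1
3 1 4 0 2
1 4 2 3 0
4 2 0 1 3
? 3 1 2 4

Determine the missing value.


Row 4 contains symbols [1, 2, 3, 4] — missing [0].
Column 0 contains symbols [1, 2, 3, 4] — missing [0].
The missing symbol must appear in both missing sets; intersection = [0].
Therefore the hidden value is 0.

Missing value = 0.


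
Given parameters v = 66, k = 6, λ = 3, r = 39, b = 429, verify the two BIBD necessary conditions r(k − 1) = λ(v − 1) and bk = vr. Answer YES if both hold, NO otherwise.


Condition (i): r(k − 1) = 39·5 = 195; λ(v − 1) = 3·65 = 195. Match? YES.
Condition (ii): bk = 429·6 = 2574; vr = 66·39 = 2574. Match? YES.
Both conditions hold? YES.

YES


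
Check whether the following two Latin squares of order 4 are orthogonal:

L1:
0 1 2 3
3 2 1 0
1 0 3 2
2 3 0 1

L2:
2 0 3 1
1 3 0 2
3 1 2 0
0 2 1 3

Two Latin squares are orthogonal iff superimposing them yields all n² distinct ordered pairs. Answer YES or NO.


Form the n² = 16 superimposed pairs (L1[i][j], L2[i][j]), row by row (rows and columns indexed from 0):
row 0: (0,2) (1,0) (2,3) (3,1)
row 1: (3,1) (2,3) (1,0) (0,2)
row 2: (1,3) (0,1) (3,2) (2,0)
row 3: (2,0) (3,2) (0,1) (1,3)
Orthogonality requires all 16 pairs distinct.
But the pair (3,1) repeats: cell (0,3) has L1 = 3, L2 = 1, and cell (1,0) has L1 = 3, L2 = 1.
A repeated pair means some other pair never occurs (only 8 distinct pairs out of 16), so the squares are not orthogonal.
Conclusion: NO.

NO


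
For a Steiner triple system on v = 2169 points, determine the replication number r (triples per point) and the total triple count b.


An STS(v) is a 2-(v, 3, 1) BIBD: block size k = 3, λ = 1.
Replication: r(k − 1) = λ(v − 1) ⇒ r·2 = 2169 − 1 = 2168 ⇒ r = 1084.
Block count: b = v(v − 1)/6 = 2169·2168/6 = 4702392/6 = 783732.

r = 1084, b = 783732.


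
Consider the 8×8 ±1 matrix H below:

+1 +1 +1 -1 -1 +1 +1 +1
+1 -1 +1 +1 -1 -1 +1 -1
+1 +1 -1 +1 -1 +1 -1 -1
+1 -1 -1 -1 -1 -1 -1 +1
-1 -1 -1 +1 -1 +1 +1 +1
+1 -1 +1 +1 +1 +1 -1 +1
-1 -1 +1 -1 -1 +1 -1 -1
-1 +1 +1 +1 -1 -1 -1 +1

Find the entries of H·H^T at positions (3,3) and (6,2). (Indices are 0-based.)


Row 2 of H: [1, 1, -1, 1, -1, 1, -1, -1].
Row 3 of H: [1, -1, -1, -1, -1, -1, -1, 1].
Row 6 of H: [-1, -1, 1, -1, -1, 1, -1, -1].
(H·H^T)[3][3] = Σ_j H[3][j]·H[3][j] = (1)² + (-1)² + (-1)² + (-1)² + (-1)² + (-1)² + (-1)² + (1)² = 1 + 1 + 1 + 1 + 1 + 1 + 1 + 1 = 8.
(H·H^T)[6][2] = Σ_j H[6][j]·H[2][j] = (-1)·(1) + (-1)·(1) + (1)·(-1) + (-1)·(1) + (-1)·(-1) + (1)·(1) + (-1)·(-1) + (-1)·(-1) = -1 + -1 + -1 + -1 + 1 + 1 + 1 + 1 = 0.
So rows 6 and 2 are orthogonal; the diagonal entry equals n = 8.

(3,3) entry = 8; (6,2) entry = 0.


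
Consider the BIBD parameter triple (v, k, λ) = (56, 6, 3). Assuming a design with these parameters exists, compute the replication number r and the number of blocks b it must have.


Any 2-(v, k, λ) BIBD satisfies two necessary conditions:
  (i)  Each point sits in r blocks, and counting incidences through any fixed point gives r(k − 1) = λ(v − 1), so r = λ(v − 1)/(k − 1).
  (ii) Total incidences bk = vr, so b = vr/k.
Step 1: r = λ(v − 1)/(k − 1) = 3·(56 − 1)/(6 − 1) = 3·55/5 = 165/5 = 33.
Step 2: b = vr/k = 56·33/6 = 1848/6 = 308.
Check integrality: r = 33 ∈ Z ✓, b = 308 ∈ Z ✓.
(These identities are necessary conditions: they determine r and b for any design with these parameters, but do not by themselves prove that one exists.)

r = 33, b = 308.


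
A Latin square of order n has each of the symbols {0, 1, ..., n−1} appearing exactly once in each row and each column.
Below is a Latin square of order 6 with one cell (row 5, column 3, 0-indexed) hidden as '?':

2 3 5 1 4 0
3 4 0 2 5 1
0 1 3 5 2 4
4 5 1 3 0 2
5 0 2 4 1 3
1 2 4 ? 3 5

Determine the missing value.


Row 5 contains symbols [1, 2, 3, 4, 5] — missing [0].
Column 3 contains symbols [1, 2, 3, 4, 5] — missing [0].
The missing symbol must appear in both missing sets; intersection = [0].
Therefore the hidden value is 0.

Missing value = 0.


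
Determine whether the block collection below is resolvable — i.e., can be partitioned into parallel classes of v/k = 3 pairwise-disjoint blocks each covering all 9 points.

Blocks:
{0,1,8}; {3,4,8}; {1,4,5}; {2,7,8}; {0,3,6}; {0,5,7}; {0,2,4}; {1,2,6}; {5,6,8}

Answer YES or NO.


v = 9, block size k = 3, number of blocks = 9.
For resolvability, blocks must partition into parallel classes of size v/k = 3.
Total blocks must therefore be a multiple of 3: 9 = 3·3 + 0 ⇒ divisible ✓.
Consider block {0,1,8}. It intersects every other block in the collection, so no parallel class of size 3 can contain it.
Since every block must belong to some parallel class in a resolution, the collection cannot be partitioned into parallel classes.
Resolvable? NO.

NO


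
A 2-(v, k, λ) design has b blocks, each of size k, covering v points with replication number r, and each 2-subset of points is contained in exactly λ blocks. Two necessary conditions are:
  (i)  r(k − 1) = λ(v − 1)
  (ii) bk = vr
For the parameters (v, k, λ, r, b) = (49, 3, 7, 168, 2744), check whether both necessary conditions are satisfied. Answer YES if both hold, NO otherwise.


Condition (i): r(k − 1) = 168·2 = 336; λ(v − 1) = 7·48 = 336. Match? YES.
Condition (ii): bk = 2744·3 = 8232; vr = 49·168 = 8232. Match? YES.
Both conditions hold? YES.

YES


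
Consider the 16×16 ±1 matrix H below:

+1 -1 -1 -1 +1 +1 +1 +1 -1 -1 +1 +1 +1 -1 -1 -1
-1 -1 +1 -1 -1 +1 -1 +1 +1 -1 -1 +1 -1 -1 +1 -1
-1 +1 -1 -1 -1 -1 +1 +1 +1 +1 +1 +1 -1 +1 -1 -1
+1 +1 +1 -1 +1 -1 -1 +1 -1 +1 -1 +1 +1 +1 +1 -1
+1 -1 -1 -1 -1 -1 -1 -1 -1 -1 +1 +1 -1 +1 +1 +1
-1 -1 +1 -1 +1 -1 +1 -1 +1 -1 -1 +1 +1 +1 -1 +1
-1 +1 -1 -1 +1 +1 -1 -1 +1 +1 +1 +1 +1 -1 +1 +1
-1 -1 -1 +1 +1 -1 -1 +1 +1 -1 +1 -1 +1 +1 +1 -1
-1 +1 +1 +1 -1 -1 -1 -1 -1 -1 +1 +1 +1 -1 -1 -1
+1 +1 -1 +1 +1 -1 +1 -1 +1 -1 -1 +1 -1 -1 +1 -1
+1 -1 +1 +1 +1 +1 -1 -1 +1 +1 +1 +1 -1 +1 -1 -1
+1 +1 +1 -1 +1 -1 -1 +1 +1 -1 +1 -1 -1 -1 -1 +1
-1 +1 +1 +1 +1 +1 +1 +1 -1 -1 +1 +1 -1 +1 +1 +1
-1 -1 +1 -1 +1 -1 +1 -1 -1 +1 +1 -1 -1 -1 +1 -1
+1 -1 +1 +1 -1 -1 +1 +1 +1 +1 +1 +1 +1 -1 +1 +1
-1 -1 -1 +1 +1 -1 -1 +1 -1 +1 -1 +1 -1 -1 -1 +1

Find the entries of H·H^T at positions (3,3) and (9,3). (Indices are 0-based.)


Row 3 of H: [1, 1, 1, -1, 1, -1, -1, 1, -1, 1, -1, 1, 1, 1, 1, -1].
Row 9 of H: [1, 1, -1, 1, 1, -1, 1, -1, 1, -1, -1, 1, -1, -1, 1, -1].
(H·H^T)[3][3] = Σ_j H[3][j]·H[3][j] = (1)² + (1)² + (1)² + (-1)² + (1)² + (-1)² + (-1)² + (1)² + (-1)² + (1)² + (-1)² + (1)² + (1)² + (1)² + (1)² + (-1)² = 1 + 1 + 1 + 1 + 1 + 1 + 1 + 1 + 1 + 1 + 1 + 1 + 1 + 1 + 1 + 1 = 16.
(H·H^T)[9][3] = Σ_j H[9][j]·H[3][j] = (1)·(1) + (1)·(1) + (-1)·(1) + (1)·(-1) + (1)·(1) + (-1)·(-1) + (1)·(-1) + (-1)·(1) + (1)·(-1) + (-1)·(1) + (-1)·(-1) + (1)·(1) + (-1)·(1) + (-1)·(1) + (1)·(1) + (-1)·(-1) = 1 + 1 + -1 + -1 + 1 + 1 + -1 + -1 + -1 + -1 + 1 + 1 + -1 + -1 + 1 + 1 = 0.
So rows 9 and 3 are orthogonal; the diagonal entry equals n = 16.

(3,3) entry = 16; (9,3) entry = 0.


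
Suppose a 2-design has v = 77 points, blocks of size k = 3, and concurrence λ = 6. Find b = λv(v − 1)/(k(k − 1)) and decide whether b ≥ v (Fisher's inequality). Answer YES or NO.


r = λ(v − 1)/(k − 1) = 6·76/2 = 228.
b = vr/k = 77·228/3 = 5852.
Fisher's inequality: b ≥ v ⇔ 5852 ≥ 77? YES.

YES


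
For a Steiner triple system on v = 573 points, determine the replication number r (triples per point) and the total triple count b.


An STS(v) is a 2-(v, 3, 1) BIBD: block size k = 3, λ = 1.
Replication: r(k − 1) = λ(v − 1) ⇒ r·2 = 573 − 1 = 572 ⇒ r = 286.
Block count: bk = vr ⇒ b·3 = 573·286 = 163878 ⇒ b = 54626.

r = 286, b = 54626.


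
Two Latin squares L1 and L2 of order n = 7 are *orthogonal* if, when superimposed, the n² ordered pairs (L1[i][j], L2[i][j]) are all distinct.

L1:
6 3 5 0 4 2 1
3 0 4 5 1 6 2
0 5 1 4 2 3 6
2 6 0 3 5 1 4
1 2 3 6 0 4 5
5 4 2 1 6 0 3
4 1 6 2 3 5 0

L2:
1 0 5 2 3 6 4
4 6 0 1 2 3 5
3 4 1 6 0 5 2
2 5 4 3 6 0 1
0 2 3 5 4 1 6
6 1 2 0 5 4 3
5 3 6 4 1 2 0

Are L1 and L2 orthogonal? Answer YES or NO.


Form the n² = 49 superimposed pairs (L1[i][j], L2[i][j]), row by row (rows and columns indexed from 0):
row 0: (6,1) (3,0) (5,5) (0,2) (4,3) (2,6) (1,4)
row 1: (3,4) (0,6) (4,0) (5,1) (1,2) (6,3) (2,5)
row 2: (0,3) (5,4) (1,1) (4,6) (2,0) (3,5) (6,2)
row 3: (2,2) (6,5) (0,4) (3,3) (5,6) (1,0) (4,1)
row 4: (1,0) (2,2) (3,3) (6,5) (0,4) (4,1) (5,6)
row 5: (5,6) (4,1) (2,2) (1,0) (6,5) (0,4) (3,3)
row 6: (4,5) (1,3) (6,6) (2,4) (3,1) (5,2) (0,0)
Orthogonality requires all 49 pairs distinct.
But the pair (1,0) repeats: cell (3,5) has L1 = 1, L2 = 0, and cell (4,0) has L1 = 1, L2 = 0.
A repeated pair means some other pair never occurs (only 35 distinct pairs out of 49), so the squares are not orthogonal.
Conclusion: NO.

NO


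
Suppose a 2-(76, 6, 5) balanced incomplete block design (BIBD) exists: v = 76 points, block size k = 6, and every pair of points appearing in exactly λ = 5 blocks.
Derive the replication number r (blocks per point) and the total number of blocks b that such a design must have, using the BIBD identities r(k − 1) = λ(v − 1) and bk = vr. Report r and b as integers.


Any 2-(v, k, λ) BIBD satisfies two necessary conditions:
  (i)  Each point sits in r blocks, and counting incidences through any fixed point gives r(k − 1) = λ(v − 1), so r = λ(v − 1)/(k − 1).
  (ii) Total incidences bk = vr, so b = vr/k.
Step 1: r = λ(v − 1)/(k − 1) = 5·(76 − 1)/(6 − 1) = 5·75/5 = 375/5 = 75.
Step 2: b = vr/k = 76·75/6 = 5700/6 = 950.
Check integrality: r = 75 ∈ Z ✓, b = 950 ∈ Z ✓.
(These identities are necessary conditions: they determine r and b for any design with these parameters, but do not by themselves prove that one exists.)

r = 75, b = 950.


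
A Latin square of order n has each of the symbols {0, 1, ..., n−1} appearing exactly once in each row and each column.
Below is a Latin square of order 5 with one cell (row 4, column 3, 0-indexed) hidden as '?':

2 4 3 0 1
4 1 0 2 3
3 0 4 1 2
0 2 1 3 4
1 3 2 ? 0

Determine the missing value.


Row 4 contains symbols [0, 1, 2, 3] — missing [4].
Column 3 contains symbols [0, 1, 2, 3] — missing [4].
The missing symbol must appear in both missing sets; intersection = [4].
Therefore the hidden value is 4.

Missing value = 4.


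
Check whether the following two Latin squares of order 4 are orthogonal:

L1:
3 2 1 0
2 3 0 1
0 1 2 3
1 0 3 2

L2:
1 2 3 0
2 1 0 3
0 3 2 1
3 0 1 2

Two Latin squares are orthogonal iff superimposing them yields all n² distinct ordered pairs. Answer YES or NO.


Form the n² = 16 superimposed pairs (L1[i][j], L2[i][j]), row by row (rows and columns indexed from 0):
row 0: (3,1) (2,2) (1,3) (0,0)
row 1: (2,2) (3,1) (0,0) (1,3)
row 2: (0,0) (1,3) (2,2) (3,1)
row 3: (1,3) (0,0) (3,1) (2,2)
Orthogonality requires all 16 pairs distinct.
But the pair (2,2) repeats: cell (0,1) has L1 = 2, L2 = 2, and cell (1,0) has L1 = 2, L2 = 2.
A repeated pair means some other pair never occurs (only 4 distinct pairs out of 16), so the squares are not orthogonal.
Conclusion: NO.

NO


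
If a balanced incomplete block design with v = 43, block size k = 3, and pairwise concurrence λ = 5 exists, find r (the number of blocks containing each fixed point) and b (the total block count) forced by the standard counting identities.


Any 2-(v, k, λ) BIBD satisfies two necessary conditions:
  (i)  Each point sits in r blocks, and counting incidences through any fixed point gives r(k − 1) = λ(v − 1), so r = λ(v − 1)/(k − 1).
  (ii) Total incidences bk = vr, so b = vr/k.
Step 1: r = λ(v − 1)/(k − 1) = 5·(43 − 1)/(3 − 1) = 5·42/2 = 210/2 = 105.
Step 2: b = vr/k = 43·105/3 = 4515/3 = 1505.
Check integrality: r = 105 ∈ Z ✓, b = 1505 ∈ Z ✓.
(These identities are necessary conditions: they determine r and b for any design with these parameters, but do not by themselves prove that one exists.)

r = 105, b = 1505.


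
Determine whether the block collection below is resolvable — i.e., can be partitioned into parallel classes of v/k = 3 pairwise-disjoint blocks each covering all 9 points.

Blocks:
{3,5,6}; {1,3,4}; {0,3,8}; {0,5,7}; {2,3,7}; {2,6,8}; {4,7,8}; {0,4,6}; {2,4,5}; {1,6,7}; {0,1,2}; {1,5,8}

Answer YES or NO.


v = 9, block size k = 3, number of blocks = 12.
For resolvability, blocks must partition into parallel classes of size v/k = 3.
Total blocks must therefore be a multiple of 3: 12 = 3·4 + 0 ⇒ divisible ✓.
Greedy packing gives 4 candidate class(es). Each should be a full parallel class (size 3, covers all 9 points).
  Class 1 (3 blocks): {3,5,6}; {4,7,8}; {0,1,2}. Points covered: [0, 1, 2, 3, 4, 5, 6, 7, 8].
  Class 2 (3 blocks): {1,3,4}; {0,5,7}; {2,6,8}. Points covered: [0, 1, 2, 3, 4, 5, 6, 7, 8].
  Class 3 (3 blocks): {0,3,8}; {2,4,5}; {1,6,7}. Points covered: [0, 1, 2, 3, 4, 5, 6, 7, 8].
  Class 4 (3 blocks): {2,3,7}; {0,4,6}; {1,5,8}. Points covered: [0, 1, 2, 3, 4, 5, 6, 7, 8].
All classes full (size 3)? YES. All classes cover every point? YES.
Resolvable? YES.

YES


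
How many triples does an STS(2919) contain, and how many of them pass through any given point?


An STS(v) is a 2-(v, 3, 1) BIBD: block size k = 3, λ = 1.
Replication: r(k − 1) = λ(v − 1) ⇒ r·2 = 2919 − 1 = 2918 ⇒ r = 1459.
Block count: b = v(v − 1)/6 = 2919·2918/6 = 8517642/6 = 1419607.

r = 1459, b = 1419607.


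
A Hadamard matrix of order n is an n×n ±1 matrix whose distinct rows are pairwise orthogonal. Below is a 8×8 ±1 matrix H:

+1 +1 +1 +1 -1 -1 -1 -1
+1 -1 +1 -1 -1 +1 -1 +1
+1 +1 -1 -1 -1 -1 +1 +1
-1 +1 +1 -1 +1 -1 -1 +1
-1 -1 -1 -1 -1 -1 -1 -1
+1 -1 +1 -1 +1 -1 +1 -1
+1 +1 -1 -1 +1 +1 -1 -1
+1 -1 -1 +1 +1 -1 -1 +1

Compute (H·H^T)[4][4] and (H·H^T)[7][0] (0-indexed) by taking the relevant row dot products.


Row 0 of H: [1, 1, 1, 1, -1, -1, -1, -1].
Row 4 of H: [-1, -1, -1, -1, -1, -1, -1, -1].
Row 7 of H: [1, -1, -1, 1, 1, -1, -1, 1].
(H·H^T)[4][4] = Σ_j H[4][j]·H[4][j] = (-1)² + (-1)² + (-1)² + (-1)² + (-1)² + (-1)² + (-1)² + (-1)² = 1 + 1 + 1 + 1 + 1 + 1 + 1 + 1 = 8.
(H·H^T)[7][0] = Σ_j H[7][j]·H[0][j] = (1)·(1) + (-1)·(1) + (-1)·(1) + (1)·(1) + (1)·(-1) + (-1)·(-1) + (-1)·(-1) + (1)·(-1) = 1 + -1 + -1 + 1 + -1 + 1 + 1 + -1 = 0.
So rows 7 and 0 are orthogonal; the diagonal entry equals n = 8.

(4,4) entry = 8; (7,0) entry = 0.
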